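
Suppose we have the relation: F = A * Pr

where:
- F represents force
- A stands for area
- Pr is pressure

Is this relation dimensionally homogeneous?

Yes

F (force) has dimensions [L M T^-2].
A (area) has dimensions [L^2].
Pr (pressure) has dimensions [L^-1 M T^-2].

Left side: [L M T^-2]
Right side: [L M T^-2]

Both sides have the same dimensions, so the equation is dimensionally consistent.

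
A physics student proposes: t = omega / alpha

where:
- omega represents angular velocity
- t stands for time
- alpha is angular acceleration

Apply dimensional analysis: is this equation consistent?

Yes

omega (angular velocity) has dimensions [T^-1].
t (time) has dimensions [T].
alpha (angular acceleration) has dimensions [T^-2].

Left side: [T]
Right side: [T]

Both sides have the same dimensions, so the equation is dimensionally consistent.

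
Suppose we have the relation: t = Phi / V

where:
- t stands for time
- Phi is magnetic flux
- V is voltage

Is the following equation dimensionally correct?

Yes

t (time) has dimensions [T].
Phi (magnetic flux) has dimensions [I^-1 L^2 M T^-2].
V (voltage) has dimensions [I^-1 L^2 M T^-3].

Left side: [T]
Right side: [T]

Both sides have the same dimensions, so the equation is dimensionally consistent.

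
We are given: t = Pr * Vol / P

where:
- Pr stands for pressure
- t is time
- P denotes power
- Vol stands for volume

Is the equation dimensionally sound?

Yes

Pr (pressure) has dimensions [L^-1 M T^-2].
t (time) has dimensions [T].
P (power) has dimensions [L^2 M T^-3].
Vol (volume) has dimensions [L^3].

Left side: [T]
Right side: [T]

Both sides have the same dimensions, so the equation is dimensionally consistent.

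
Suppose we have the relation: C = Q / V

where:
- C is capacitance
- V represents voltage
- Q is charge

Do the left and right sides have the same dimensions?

Yes

C (capacitance) has dimensions [I^2 L^-2 M^-1 T^4].
V (voltage) has dimensions [I^-1 L^2 M T^-3].
Q (charge) has dimensions [I T].

Left side: [I^2 L^-2 M^-1 T^4]
Right side: [I^2 L^-2 M^-1 T^4]

Both sides have the same dimensions, so the equation is dimensionally consistent.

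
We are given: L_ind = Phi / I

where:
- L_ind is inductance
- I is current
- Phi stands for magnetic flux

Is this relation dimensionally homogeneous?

Yes

L_ind (inductance) has dimensions [I^-2 L^2 M T^-2].
I (current) has dimensions [I].
Phi (magnetic flux) has dimensions [I^-1 L^2 M T^-2].

Left side: [I^-2 L^2 M T^-2]
Right side: [I^-2 L^2 M T^-2]

Both sides have the same dimensions, so the equation is dimensionally consistent.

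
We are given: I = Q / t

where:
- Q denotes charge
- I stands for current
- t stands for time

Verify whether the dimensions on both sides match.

Yes

Q (charge) has dimensions [I T].
I (current) has dimensions [I].
t (time) has dimensions [T].

Left side: [I]
Right side: [I]

Both sides have the same dimensions, so the equation is dimensionally consistent.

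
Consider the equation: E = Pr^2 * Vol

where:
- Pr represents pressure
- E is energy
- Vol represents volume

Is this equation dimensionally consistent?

No

Pr (pressure) has dimensions [L^-1 M T^-2].
E (energy) has dimensions [L^2 M T^-2].
Vol (volume) has dimensions [L^3].

Left side: [L^2 M T^-2]
Right side: [L M^2 T^-4]

The two sides have different dimensions, so the equation is NOT dimensionally consistent.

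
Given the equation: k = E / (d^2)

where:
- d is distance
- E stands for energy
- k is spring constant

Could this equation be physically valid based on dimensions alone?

Yes

d (distance) has dimensions [L].
E (energy) has dimensions [L^2 M T^-2].
k (spring constant) has dimensions [M T^-2].

Left side: [M T^-2]
Right side: [M T^-2]

Both sides have the same dimensions, so the equation is dimensionally consistent.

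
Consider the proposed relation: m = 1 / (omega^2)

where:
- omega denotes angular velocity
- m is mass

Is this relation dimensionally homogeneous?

No

omega (angular velocity) has dimensions [T^-1].
m (mass) has dimensions [M].

Left side: [M]
Right side: [T^2]

The two sides have different dimensions, so the equation is NOT dimensionally consistent.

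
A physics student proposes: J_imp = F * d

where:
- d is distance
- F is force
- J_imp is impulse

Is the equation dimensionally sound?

No

d (distance) has dimensions [L].
F (force) has dimensions [L M T^-2].
J_imp (impulse) has dimensions [L M T^-1].

Left side: [L M T^-1]
Right side: [L^2 M T^-2]

The two sides have different dimensions, so the equation is NOT dimensionally consistent.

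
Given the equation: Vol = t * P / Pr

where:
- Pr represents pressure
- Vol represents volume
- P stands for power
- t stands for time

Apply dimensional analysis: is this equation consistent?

Yes

Pr (pressure) has dimensions [L^-1 M T^-2].
Vol (volume) has dimensions [L^3].
P (power) has dimensions [L^2 M T^-3].
t (time) has dimensions [T].

Left side: [L^3]
Right side: [L^3]

Both sides have the same dimensions, so the equation is dimensionally consistent.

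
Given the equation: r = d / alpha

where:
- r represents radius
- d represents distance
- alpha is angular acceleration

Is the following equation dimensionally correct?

No

r (radius) has dimensions [L].
d (distance) has dimensions [L].
alpha (angular acceleration) has dimensions [T^-2].

Left side: [L]
Right side: [L T^2]

The two sides have different dimensions, so the equation is NOT dimensionally consistent.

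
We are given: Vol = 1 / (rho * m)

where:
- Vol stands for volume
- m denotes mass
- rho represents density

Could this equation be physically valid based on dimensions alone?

No

Vol (volume) has dimensions [L^3].
m (mass) has dimensions [M].
rho (density) has dimensions [L^-3 M].

Left side: [L^3]
Right side: [L^3 M^-2]

The two sides have different dimensions, so the equation is NOT dimensionally consistent.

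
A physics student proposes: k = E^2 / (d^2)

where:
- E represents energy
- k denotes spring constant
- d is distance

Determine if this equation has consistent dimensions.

No

E (energy) has dimensions [L^2 M T^-2].
k (spring constant) has dimensions [M T^-2].
d (distance) has dimensions [L].

Left side: [M T^-2]
Right side: [L^2 M^2 T^-4]

The two sides have different dimensions, so the equation is NOT dimensionally consistent.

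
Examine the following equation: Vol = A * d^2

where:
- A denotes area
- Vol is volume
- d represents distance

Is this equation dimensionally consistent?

No

A (area) has dimensions [L^2].
Vol (volume) has dimensions [L^3].
d (distance) has dimensions [L].

Left side: [L^3]
Right side: [L^4]

The two sides have different dimensions, so the equation is NOT dimensionally consistent.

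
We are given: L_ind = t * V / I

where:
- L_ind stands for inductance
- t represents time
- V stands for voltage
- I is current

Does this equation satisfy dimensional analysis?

Yes

L_ind (inductance) has dimensions [I^-2 L^2 M T^-2].
t (time) has dimensions [T].
V (voltage) has dimensions [I^-1 L^2 M T^-3].
I (current) has dimensions [I].

Left side: [I^-2 L^2 M T^-2]
Right side: [I^-2 L^2 M T^-2]

Both sides have the same dimensions, so the equation is dimensionally consistent.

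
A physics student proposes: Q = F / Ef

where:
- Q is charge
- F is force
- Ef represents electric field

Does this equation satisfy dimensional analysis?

Yes

Q (charge) has dimensions [I T].
F (force) has dimensions [L M T^-2].
Ef (electric field) has dimensions [I^-1 L M T^-3].

Left side: [I T]
Right side: [I T]

Both sides have the same dimensions, so the equation is dimensionally consistent.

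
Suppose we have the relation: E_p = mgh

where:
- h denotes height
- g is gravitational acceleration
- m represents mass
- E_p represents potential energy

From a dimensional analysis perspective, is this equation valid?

Yes

h (height) has dimensions [L].
g (gravitational acceleration) has dimensions [L T^-2].
m (mass) has dimensions [M].
E_p (potential energy) has dimensions [L^2 M T^-2].

Left side: [L^2 M T^-2]
Right side: [L^2 M T^-2]

Both sides have the same dimensions, so the equation is dimensionally consistent.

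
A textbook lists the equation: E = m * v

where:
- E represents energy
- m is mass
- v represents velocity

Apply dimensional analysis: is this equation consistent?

No

E (energy) has dimensions [L^2 M T^-2].
m (mass) has dimensions [M].
v (velocity) has dimensions [L T^-1].

Left side: [L^2 M T^-2]
Right side: [L M T^-1]

The two sides have different dimensions, so the equation is NOT dimensionally consistent.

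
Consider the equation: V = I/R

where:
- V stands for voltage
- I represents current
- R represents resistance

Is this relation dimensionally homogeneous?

No

V (voltage) has dimensions [I^-1 L^2 M T^-3].
I (current) has dimensions [I].
R (resistance) has dimensions [I^-2 L^2 M T^-3].

Left side: [I^-1 L^2 M T^-3]
Right side: [I^3 L^-2 M^-1 T^3]

The two sides have different dimensions, so the equation is NOT dimensionally consistent.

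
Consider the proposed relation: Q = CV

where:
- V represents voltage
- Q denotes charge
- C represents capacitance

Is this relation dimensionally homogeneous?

Yes

V (voltage) has dimensions [I^-1 L^2 M T^-3].
Q (charge) has dimensions [I T].
C (capacitance) has dimensions [I^2 L^-2 M^-1 T^4].

Left side: [I T]
Right side: [I T]

Both sides have the same dimensions, so the equation is dimensionally consistent.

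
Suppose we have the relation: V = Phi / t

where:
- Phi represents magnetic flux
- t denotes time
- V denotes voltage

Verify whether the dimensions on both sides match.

Yes

Phi (magnetic flux) has dimensions [I^-1 L^2 M T^-2].
t (time) has dimensions [T].
V (voltage) has dimensions [I^-1 L^2 M T^-3].

Left side: [I^-1 L^2 M T^-3]
Right side: [I^-1 L^2 M T^-3]

Both sides have the same dimensions, so the equation is dimensionally consistent.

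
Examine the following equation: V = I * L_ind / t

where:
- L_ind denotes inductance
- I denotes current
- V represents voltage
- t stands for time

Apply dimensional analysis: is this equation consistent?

Yes

L_ind (inductance) has dimensions [I^-2 L^2 M T^-2].
I (current) has dimensions [I].
V (voltage) has dimensions [I^-1 L^2 M T^-3].
t (time) has dimensions [T].

Left side: [I^-1 L^2 M T^-3]
Right side: [I^-1 L^2 M T^-3]

Both sides have the same dimensions, so the equation is dimensionally consistent.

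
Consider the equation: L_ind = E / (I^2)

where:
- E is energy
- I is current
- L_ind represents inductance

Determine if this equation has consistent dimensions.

Yes

E (energy) has dimensions [L^2 M T^-2].
I (current) has dimensions [I].
L_ind (inductance) has dimensions [I^-2 L^2 M T^-2].

Left side: [I^-2 L^2 M T^-2]
Right side: [I^-2 L^2 M T^-2]

Both sides have the same dimensions, so the equation is dimensionally consistent.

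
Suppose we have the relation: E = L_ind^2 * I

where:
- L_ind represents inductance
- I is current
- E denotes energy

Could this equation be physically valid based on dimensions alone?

No

L_ind (inductance) has dimensions [I^-2 L^2 M T^-2].
I (current) has dimensions [I].
E (energy) has dimensions [L^2 M T^-2].

Left side: [L^2 M T^-2]
Right side: [I^-3 L^4 M^2 T^-4]

The two sides have different dimensions, so the equation is NOT dimensionally consistent.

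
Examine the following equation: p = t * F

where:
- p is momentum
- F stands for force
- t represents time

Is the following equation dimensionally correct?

Yes

p (momentum) has dimensions [L M T^-1].
F (force) has dimensions [L M T^-2].
t (time) has dimensions [T].

Left side: [L M T^-1]
Right side: [L M T^-1]

Both sides have the same dimensions, so the equation is dimensionally consistent.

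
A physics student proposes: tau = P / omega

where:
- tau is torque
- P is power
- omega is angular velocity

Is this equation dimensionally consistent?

Yes

tau (torque) has dimensions [L^2 M T^-2].
P (power) has dimensions [L^2 M T^-3].
omega (angular velocity) has dimensions [T^-1].

Left side: [L^2 M T^-2]
Right side: [L^2 M T^-2]

Both sides have the same dimensions, so the equation is dimensionally consistent.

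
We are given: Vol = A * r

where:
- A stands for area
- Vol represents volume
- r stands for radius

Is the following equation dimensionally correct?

Yes

A (area) has dimensions [L^2].
Vol (volume) has dimensions [L^3].
r (radius) has dimensions [L].

Left side: [L^3]
Right side: [L^3]

Both sides have the same dimensions, so the equation is dimensionally consistent.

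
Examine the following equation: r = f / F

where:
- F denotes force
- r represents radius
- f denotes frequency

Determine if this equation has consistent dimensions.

No

F (force) has dimensions [L M T^-2].
r (radius) has dimensions [L].
f (frequency) has dimensions [T^-1].

Left side: [L]
Right side: [L^-1 M^-1 T]

The two sides have different dimensions, so the equation is NOT dimensionally consistent.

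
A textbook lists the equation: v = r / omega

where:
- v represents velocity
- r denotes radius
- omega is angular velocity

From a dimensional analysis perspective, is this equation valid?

No

v (velocity) has dimensions [L T^-1].
r (radius) has dimensions [L].
omega (angular velocity) has dimensions [T^-1].

Left side: [L T^-1]
Right side: [L T]

The two sides have different dimensions, so the equation is NOT dimensionally consistent.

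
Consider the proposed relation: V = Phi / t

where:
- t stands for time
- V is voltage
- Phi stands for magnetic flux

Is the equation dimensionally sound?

Yes

t (time) has dimensions [T].
V (voltage) has dimensions [I^-1 L^2 M T^-3].
Phi (magnetic flux) has dimensions [I^-1 L^2 M T^-2].

Left side: [I^-1 L^2 M T^-3]
Right side: [I^-1 L^2 M T^-3]

Both sides have the same dimensions, so the equation is dimensionally consistent.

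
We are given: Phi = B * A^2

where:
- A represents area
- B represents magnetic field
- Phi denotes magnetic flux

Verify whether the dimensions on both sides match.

No

A (area) has dimensions [L^2].
B (magnetic field) has dimensions [I^-1 M T^-2].
Phi (magnetic flux) has dimensions [I^-1 L^2 M T^-2].

Left side: [I^-1 L^2 M T^-2]
Right side: [I^-1 L^4 M T^-2]

The two sides have different dimensions, so the equation is NOT dimensionally consistent.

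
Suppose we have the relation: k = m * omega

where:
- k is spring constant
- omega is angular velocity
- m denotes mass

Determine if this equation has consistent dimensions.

No

k (spring constant) has dimensions [M T^-2].
omega (angular velocity) has dimensions [T^-1].
m (mass) has dimensions [M].

Left side: [M T^-2]
Right side: [M T^-1]

The two sides have different dimensions, so the equation is NOT dimensionally consistent.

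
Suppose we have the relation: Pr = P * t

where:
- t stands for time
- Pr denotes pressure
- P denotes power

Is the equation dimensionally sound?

No

t (time) has dimensions [T].
Pr (pressure) has dimensions [L^-1 M T^-2].
P (power) has dimensions [L^2 M T^-3].

Left side: [L^-1 M T^-2]
Right side: [L^2 M T^-2]

The two sides have different dimensions, so the equation is NOT dimensionally consistent.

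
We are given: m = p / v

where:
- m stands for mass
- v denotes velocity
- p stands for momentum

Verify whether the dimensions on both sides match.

Yes

m (mass) has dimensions [M].
v (velocity) has dimensions [L T^-1].
p (momentum) has dimensions [L M T^-1].

Left side: [M]
Right side: [M]

Both sides have the same dimensions, so the equation is dimensionally consistent.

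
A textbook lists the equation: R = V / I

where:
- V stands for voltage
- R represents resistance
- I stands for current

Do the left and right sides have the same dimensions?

Yes

V (voltage) has dimensions [I^-1 L^2 M T^-3].
R (resistance) has dimensions [I^-2 L^2 M T^-3].
I (current) has dimensions [I].

Left side: [I^-2 L^2 M T^-3]
Right side: [I^-2 L^2 M T^-3]

Both sides have the same dimensions, so the equation is dimensionally consistent.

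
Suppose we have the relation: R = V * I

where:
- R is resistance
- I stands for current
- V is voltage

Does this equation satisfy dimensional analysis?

No

R (resistance) has dimensions [I^-2 L^2 M T^-3].
I (current) has dimensions [I].
V (voltage) has dimensions [I^-1 L^2 M T^-3].

Left side: [I^-2 L^2 M T^-3]
Right side: [L^2 M T^-3]

The two sides have different dimensions, so the equation is NOT dimensionally consistent.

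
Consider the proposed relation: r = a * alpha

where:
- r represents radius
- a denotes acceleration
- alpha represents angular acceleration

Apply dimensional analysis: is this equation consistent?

No

r (radius) has dimensions [L].
a (acceleration) has dimensions [L T^-2].
alpha (angular acceleration) has dimensions [T^-2].

Left side: [L]
Right side: [L T^-4]

The two sides have different dimensions, so the equation is NOT dimensionally consistent.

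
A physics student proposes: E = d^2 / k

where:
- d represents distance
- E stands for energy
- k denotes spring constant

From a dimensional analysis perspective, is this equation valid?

No

d (distance) has dimensions [L].
E (energy) has dimensions [L^2 M T^-2].
k (spring constant) has dimensions [M T^-2].

Left side: [L^2 M T^-2]
Right side: [L^2 M^-1 T^2]

The two sides have different dimensions, so the equation is NOT dimensionally consistent.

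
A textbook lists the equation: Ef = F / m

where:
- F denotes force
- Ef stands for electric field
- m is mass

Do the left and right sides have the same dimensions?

No

F (force) has dimensions [L M T^-2].
Ef (electric field) has dimensions [I^-1 L M T^-3].
m (mass) has dimensions [M].

Left side: [I^-1 L M T^-3]
Right side: [L T^-2]

The two sides have different dimensions, so the equation is NOT dimensionally consistent.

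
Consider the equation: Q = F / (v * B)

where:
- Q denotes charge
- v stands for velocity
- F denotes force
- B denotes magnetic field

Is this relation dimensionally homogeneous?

Yes

Q (charge) has dimensions [I T].
v (velocity) has dimensions [L T^-1].
F (force) has dimensions [L M T^-2].
B (magnetic field) has dimensions [I^-1 M T^-2].

Left side: [I T]
Right side: [I T]

Both sides have the same dimensions, so the equation is dimensionally consistent.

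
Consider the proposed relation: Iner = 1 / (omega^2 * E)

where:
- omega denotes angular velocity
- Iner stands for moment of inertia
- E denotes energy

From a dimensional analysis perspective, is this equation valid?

No

omega (angular velocity) has dimensions [T^-1].
Iner (moment of inertia) has dimensions [L^2 M].
E (energy) has dimensions [L^2 M T^-2].

Left side: [L^2 M]
Right side: [L^-2 M^-1 T^4]

The two sides have different dimensions, so the equation is NOT dimensionally consistent.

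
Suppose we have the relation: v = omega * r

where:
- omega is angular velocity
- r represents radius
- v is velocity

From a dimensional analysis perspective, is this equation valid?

Yes

omega (angular velocity) has dimensions [T^-1].
r (radius) has dimensions [L].
v (velocity) has dimensions [L T^-1].

Left side: [L T^-1]
Right side: [L T^-1]

Both sides have the same dimensions, so the equation is dimensionally consistent.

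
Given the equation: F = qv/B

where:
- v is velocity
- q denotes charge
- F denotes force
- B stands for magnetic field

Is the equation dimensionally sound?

No

v (velocity) has dimensions [L T^-1].
q (charge) has dimensions [I T].
F (force) has dimensions [L M T^-2].
B (magnetic field) has dimensions [I^-1 M T^-2].

Left side: [L M T^-2]
Right side: [I^2 L M^-1 T^2]

The two sides have different dimensions, so the equation is NOT dimensionally consistent.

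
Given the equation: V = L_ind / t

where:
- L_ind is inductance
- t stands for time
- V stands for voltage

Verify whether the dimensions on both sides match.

No

L_ind (inductance) has dimensions [I^-2 L^2 M T^-2].
t (time) has dimensions [T].
V (voltage) has dimensions [I^-1 L^2 M T^-3].

Left side: [I^-1 L^2 M T^-3]
Right side: [I^-2 L^2 M T^-3]

The two sides have different dimensions, so the equation is NOT dimensionally consistent.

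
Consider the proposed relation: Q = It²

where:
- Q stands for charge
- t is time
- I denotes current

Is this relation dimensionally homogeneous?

No

Q (charge) has dimensions [I T].
t (time) has dimensions [T].
I (current) has dimensions [I].

Left side: [I T]
Right side: [I T^2]

The two sides have different dimensions, so the equation is NOT dimensionally consistent.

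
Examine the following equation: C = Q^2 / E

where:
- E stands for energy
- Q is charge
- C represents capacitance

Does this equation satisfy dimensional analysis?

Yes

E (energy) has dimensions [L^2 M T^-2].
Q (charge) has dimensions [I T].
C (capacitance) has dimensions [I^2 L^-2 M^-1 T^4].

Left side: [I^2 L^-2 M^-1 T^4]
Right side: [I^2 L^-2 M^-1 T^4]

Both sides have the same dimensions, so the equation is dimensionally consistent.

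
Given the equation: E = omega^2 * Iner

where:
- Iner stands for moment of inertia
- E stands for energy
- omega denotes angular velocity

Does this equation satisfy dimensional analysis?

Yes

Iner (moment of inertia) has dimensions [L^2 M].
E (energy) has dimensions [L^2 M T^-2].
omega (angular velocity) has dimensions [T^-1].

Left side: [L^2 M T^-2]
Right side: [L^2 M T^-2]

Both sides have the same dimensions, so the equation is dimensionally consistent.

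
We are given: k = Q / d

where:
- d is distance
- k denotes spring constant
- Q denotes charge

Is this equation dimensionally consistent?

No

d (distance) has dimensions [L].
k (spring constant) has dimensions [M T^-2].
Q (charge) has dimensions [I T].

Left side: [M T^-2]
Right side: [I L^-1 T]

The two sides have different dimensions, so the equation is NOT dimensionally consistent.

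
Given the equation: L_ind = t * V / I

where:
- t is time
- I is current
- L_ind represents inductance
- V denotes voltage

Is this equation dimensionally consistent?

Yes

t (time) has dimensions [T].
I (current) has dimensions [I].
L_ind (inductance) has dimensions [I^-2 L^2 M T^-2].
V (voltage) has dimensions [I^-1 L^2 M T^-3].

Left side: [I^-2 L^2 M T^-2]
Right side: [I^-2 L^2 M T^-2]

Both sides have the same dimensions, so the equation is dimensionally consistent.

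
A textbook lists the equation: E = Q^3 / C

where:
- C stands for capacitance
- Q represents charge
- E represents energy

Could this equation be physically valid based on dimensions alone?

No

C (capacitance) has dimensions [I^2 L^-2 M^-1 T^4].
Q (charge) has dimensions [I T].
E (energy) has dimensions [L^2 M T^-2].

Left side: [L^2 M T^-2]
Right side: [I L^2 M T^-1]

The two sides have different dimensions, so the equation is NOT dimensionally consistent.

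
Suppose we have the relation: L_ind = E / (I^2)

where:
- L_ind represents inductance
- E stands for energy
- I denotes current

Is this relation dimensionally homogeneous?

Yes

L_ind (inductance) has dimensions [I^-2 L^2 M T^-2].
E (energy) has dimensions [L^2 M T^-2].
I (current) has dimensions [I].

Left side: [I^-2 L^2 M T^-2]
Right side: [I^-2 L^2 M T^-2]

Both sides have the same dimensions, so the equation is dimensionally consistent.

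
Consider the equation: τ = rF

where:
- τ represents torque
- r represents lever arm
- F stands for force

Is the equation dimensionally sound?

Yes

τ (torque) has dimensions [L^2 M T^-2].
r (lever arm) has dimensions [L].
F (force) has dimensions [L M T^-2].

Left side: [L^2 M T^-2]
Right side: [L^2 M T^-2]

Both sides have the same dimensions, so the equation is dimensionally consistent.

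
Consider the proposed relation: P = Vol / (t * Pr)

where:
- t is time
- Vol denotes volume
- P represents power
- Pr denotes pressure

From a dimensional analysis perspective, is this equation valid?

No

t (time) has dimensions [T].
Vol (volume) has dimensions [L^3].
P (power) has dimensions [L^2 M T^-3].
Pr (pressure) has dimensions [L^-1 M T^-2].

Left side: [L^2 M T^-3]
Right side: [L^4 M^-1 T]

The two sides have different dimensions, so the equation is NOT dimensionally consistent.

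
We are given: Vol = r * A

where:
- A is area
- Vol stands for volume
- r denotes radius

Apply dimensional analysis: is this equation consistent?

Yes

A (area) has dimensions [L^2].
Vol (volume) has dimensions [L^3].
r (radius) has dimensions [L].

Left side: [L^3]
Right side: [L^3]

Both sides have the same dimensions, so the equation is dimensionally consistent.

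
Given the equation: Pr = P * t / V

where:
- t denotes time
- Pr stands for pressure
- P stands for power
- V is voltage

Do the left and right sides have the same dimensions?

No

t (time) has dimensions [T].
Pr (pressure) has dimensions [L^-1 M T^-2].
P (power) has dimensions [L^2 M T^-3].
V (voltage) has dimensions [I^-1 L^2 M T^-3].

Left side: [L^-1 M T^-2]
Right side: [I T]

The two sides have different dimensions, so the equation is NOT dimensionally consistent.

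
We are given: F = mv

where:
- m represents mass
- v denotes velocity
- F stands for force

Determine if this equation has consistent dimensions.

No

m (mass) has dimensions [M].
v (velocity) has dimensions [L T^-1].
F (force) has dimensions [L M T^-2].

Left side: [L M T^-2]
Right side: [L M T^-1]

The two sides have different dimensions, so the equation is NOT dimensionally consistent.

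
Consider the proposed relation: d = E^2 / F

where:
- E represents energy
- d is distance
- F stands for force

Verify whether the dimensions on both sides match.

No

E (energy) has dimensions [L^2 M T^-2].
d (distance) has dimensions [L].
F (force) has dimensions [L M T^-2].

Left side: [L]
Right side: [L^3 M T^-2]

The two sides have different dimensions, so the equation is NOT dimensionally consistent.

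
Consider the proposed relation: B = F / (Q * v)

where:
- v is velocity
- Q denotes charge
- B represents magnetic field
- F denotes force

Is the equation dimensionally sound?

Yes

v (velocity) has dimensions [L T^-1].
Q (charge) has dimensions [I T].
B (magnetic field) has dimensions [I^-1 M T^-2].
F (force) has dimensions [L M T^-2].

Left side: [I^-1 M T^-2]
Right side: [I^-1 M T^-2]

Both sides have the same dimensions, so the equation is dimensionally consistent.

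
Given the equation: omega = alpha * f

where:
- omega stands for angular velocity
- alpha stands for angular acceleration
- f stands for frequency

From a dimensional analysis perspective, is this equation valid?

No

omega (angular velocity) has dimensions [T^-1].
alpha (angular acceleration) has dimensions [T^-2].
f (frequency) has dimensions [T^-1].

Left side: [T^-1]
Right side: [T^-3]

The two sides have different dimensions, so the equation is NOT dimensionally consistent.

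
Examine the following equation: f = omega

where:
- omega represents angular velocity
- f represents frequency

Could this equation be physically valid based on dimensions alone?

Yes

omega (angular velocity) has dimensions [T^-1].
f (frequency) has dimensions [T^-1].

Left side: [T^-1]
Right side: [T^-1]

Both sides have the same dimensions, so the equation is dimensionally consistent.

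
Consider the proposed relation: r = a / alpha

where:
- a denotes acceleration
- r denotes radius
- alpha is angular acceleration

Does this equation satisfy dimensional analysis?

Yes

a (acceleration) has dimensions [L T^-2].
r (radius) has dimensions [L].
alpha (angular acceleration) has dimensions [T^-2].

Left side: [L]
Right side: [L]

Both sides have the same dimensions, so the equation is dimensionally consistent.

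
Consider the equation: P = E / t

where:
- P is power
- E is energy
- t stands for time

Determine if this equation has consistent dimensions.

Yes

P (power) has dimensions [L^2 M T^-3].
E (energy) has dimensions [L^2 M T^-2].
t (time) has dimensions [T].

Left side: [L^2 M T^-3]
Right side: [L^2 M T^-3]

Both sides have the same dimensions, so the equation is dimensionally consistent.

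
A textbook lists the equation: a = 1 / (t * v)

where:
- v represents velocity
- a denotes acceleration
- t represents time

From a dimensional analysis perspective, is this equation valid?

No

v (velocity) has dimensions [L T^-1].
a (acceleration) has dimensions [L T^-2].
t (time) has dimensions [T].

Left side: [L T^-2]
Right side: [L^-1]

The two sides have different dimensions, so the equation is NOT dimensionally consistent.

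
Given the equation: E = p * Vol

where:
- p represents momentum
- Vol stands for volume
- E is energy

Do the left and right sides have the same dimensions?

No

p (momentum) has dimensions [L M T^-1].
Vol (volume) has dimensions [L^3].
E (energy) has dimensions [L^2 M T^-2].

Left side: [L^2 M T^-2]
Right side: [L^4 M T^-1]

The two sides have different dimensions, so the equation is NOT dimensionally consistent.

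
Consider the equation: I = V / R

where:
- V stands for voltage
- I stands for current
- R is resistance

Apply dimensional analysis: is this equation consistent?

Yes

V (voltage) has dimensions [I^-1 L^2 M T^-3].
I (current) has dimensions [I].
R (resistance) has dimensions [I^-2 L^2 M T^-3].

Left side: [I]
Right side: [I]

Both sides have the same dimensions, so the equation is dimensionally consistent.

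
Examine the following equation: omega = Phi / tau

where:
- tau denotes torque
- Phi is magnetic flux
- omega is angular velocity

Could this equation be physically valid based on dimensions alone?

No

tau (torque) has dimensions [L^2 M T^-2].
Phi (magnetic flux) has dimensions [I^-1 L^2 M T^-2].
omega (angular velocity) has dimensions [T^-1].

Left side: [T^-1]
Right side: [I^-1]

The two sides have different dimensions, so the equation is NOT dimensionally consistent.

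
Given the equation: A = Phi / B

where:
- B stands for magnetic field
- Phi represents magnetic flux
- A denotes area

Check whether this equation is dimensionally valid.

Yes

B (magnetic field) has dimensions [I^-1 M T^-2].
Phi (magnetic flux) has dimensions [I^-1 L^2 M T^-2].
A (area) has dimensions [L^2].

Left side: [L^2]
Right side: [L^2]

Both sides have the same dimensions, so the equation is dimensionally consistent.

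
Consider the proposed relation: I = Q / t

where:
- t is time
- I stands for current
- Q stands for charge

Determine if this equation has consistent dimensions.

Yes

t (time) has dimensions [T].
I (current) has dimensions [I].
Q (charge) has dimensions [I T].

Left side: [I]
Right side: [I]

Both sides have the same dimensions, so the equation is dimensionally consistent.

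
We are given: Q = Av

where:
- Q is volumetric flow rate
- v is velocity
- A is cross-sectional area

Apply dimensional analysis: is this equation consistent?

Yes

Q (volumetric flow rate) has dimensions [L^3 T^-1].
v (velocity) has dimensions [L T^-1].
A (cross-sectional area) has dimensions [L^2].

Left side: [L^3 T^-1]
Right side: [L^3 T^-1]

Both sides have the same dimensions, so the equation is dimensionally consistent.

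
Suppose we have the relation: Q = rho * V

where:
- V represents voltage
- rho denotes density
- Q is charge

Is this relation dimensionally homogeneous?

No

V (voltage) has dimensions [I^-1 L^2 M T^-3].
rho (density) has dimensions [L^-3 M].
Q (charge) has dimensions [I T].

Left side: [I T]
Right side: [I^-1 L^-1 M^2 T^-3]

The two sides have different dimensions, so the equation is NOT dimensionally consistent.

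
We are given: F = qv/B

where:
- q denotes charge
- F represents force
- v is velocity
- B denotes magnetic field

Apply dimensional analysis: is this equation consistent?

No

q (charge) has dimensions [I T].
F (force) has dimensions [L M T^-2].
v (velocity) has dimensions [L T^-1].
B (magnetic field) has dimensions [I^-1 M T^-2].

Left side: [L M T^-2]
Right side: [I^2 L M^-1 T^2]

The two sides have different dimensions, so the equation is NOT dimensionally consistent.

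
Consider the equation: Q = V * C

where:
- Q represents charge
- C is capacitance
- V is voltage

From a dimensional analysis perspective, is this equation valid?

Yes

Q (charge) has dimensions [I T].
C (capacitance) has dimensions [I^2 L^-2 M^-1 T^4].
V (voltage) has dimensions [I^-1 L^2 M T^-3].

Left side: [I T]
Right side: [I T]

Both sides have the same dimensions, so the equation is dimensionally consistent.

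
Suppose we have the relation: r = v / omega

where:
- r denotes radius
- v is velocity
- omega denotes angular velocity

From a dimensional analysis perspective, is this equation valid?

Yes

r (radius) has dimensions [L].
v (velocity) has dimensions [L T^-1].
omega (angular velocity) has dimensions [T^-1].

Left side: [L]
Right side: [L]

Both sides have the same dimensions, so the equation is dimensionally consistent.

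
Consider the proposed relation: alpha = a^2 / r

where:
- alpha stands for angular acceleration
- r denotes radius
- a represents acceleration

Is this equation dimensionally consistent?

No

alpha (angular acceleration) has dimensions [T^-2].
r (radius) has dimensions [L].
a (acceleration) has dimensions [L T^-2].

Left side: [T^-2]
Right side: [L T^-4]

The two sides have different dimensions, so the equation is NOT dimensionally consistent.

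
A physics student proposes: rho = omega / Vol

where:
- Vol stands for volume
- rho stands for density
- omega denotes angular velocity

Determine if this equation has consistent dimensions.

No

Vol (volume) has dimensions [L^3].
rho (density) has dimensions [L^-3 M].
omega (angular velocity) has dimensions [T^-1].

Left side: [L^-3 M]
Right side: [L^-3 T^-1]

The two sides have different dimensions, so the equation is NOT dimensionally consistent.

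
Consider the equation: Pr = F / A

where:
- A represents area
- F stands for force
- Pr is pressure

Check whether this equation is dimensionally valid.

Yes

A (area) has dimensions [L^2].
F (force) has dimensions [L M T^-2].
Pr (pressure) has dimensions [L^-1 M T^-2].

Left side: [L^-1 M T^-2]
Right side: [L^-1 M T^-2]

Both sides have the same dimensions, so the equation is dimensionally consistent.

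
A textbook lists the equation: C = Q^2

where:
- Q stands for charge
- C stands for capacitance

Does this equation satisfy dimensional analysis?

No

Q (charge) has dimensions [I T].
C (capacitance) has dimensions [I^2 L^-2 M^-1 T^4].

Left side: [I^2 L^-2 M^-1 T^4]
Right side: [I^2 T^2]

The two sides have different dimensions, so the equation is NOT dimensionally consistent.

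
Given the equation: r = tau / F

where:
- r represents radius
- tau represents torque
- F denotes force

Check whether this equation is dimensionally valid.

Yes

r (radius) has dimensions [L].
tau (torque) has dimensions [L^2 M T^-2].
F (force) has dimensions [L M T^-2].

Left side: [L]
Right side: [L]

Both sides have the same dimensions, so the equation is dimensionally consistent.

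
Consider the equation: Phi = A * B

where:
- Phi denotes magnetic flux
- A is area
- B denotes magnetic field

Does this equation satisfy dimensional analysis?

Yes

Phi (magnetic flux) has dimensions [I^-1 L^2 M T^-2].
A (area) has dimensions [L^2].
B (magnetic field) has dimensions [I^-1 M T^-2].

Left side: [I^-1 L^2 M T^-2]
Right side: [I^-1 L^2 M T^-2]

Both sides have the same dimensions, so the equation is dimensionally consistent.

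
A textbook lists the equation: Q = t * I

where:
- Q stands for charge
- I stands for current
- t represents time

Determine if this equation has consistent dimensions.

Yes

Q (charge) has dimensions [I T].
I (current) has dimensions [I].
t (time) has dimensions [T].

Left side: [I T]
Right side: [I T]

Both sides have the same dimensions, so the equation is dimensionally consistent.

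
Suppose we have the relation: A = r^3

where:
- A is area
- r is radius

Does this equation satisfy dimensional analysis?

No

A (area) has dimensions [L^2].
r (radius) has dimensions [L].

Left side: [L^2]
Right side: [L^3]

The two sides have different dimensions, so the equation is NOT dimensionally consistent.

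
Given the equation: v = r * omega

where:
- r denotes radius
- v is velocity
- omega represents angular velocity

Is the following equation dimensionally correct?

Yes

r (radius) has dimensions [L].
v (velocity) has dimensions [L T^-1].
omega (angular velocity) has dimensions [T^-1].

Left side: [L T^-1]
Right side: [L T^-1]

Both sides have the same dimensions, so the equation is dimensionally consistent.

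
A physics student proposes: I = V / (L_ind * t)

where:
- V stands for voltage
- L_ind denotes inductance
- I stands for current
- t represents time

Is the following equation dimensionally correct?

No

V (voltage) has dimensions [I^-1 L^2 M T^-3].
L_ind (inductance) has dimensions [I^-2 L^2 M T^-2].
I (current) has dimensions [I].
t (time) has dimensions [T].

Left side: [I]
Right side: [I T^-2]

The two sides have different dimensions, so the equation is NOT dimensionally consistent.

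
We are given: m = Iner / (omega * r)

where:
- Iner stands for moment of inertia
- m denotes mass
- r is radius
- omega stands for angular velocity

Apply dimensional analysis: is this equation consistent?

No

Iner (moment of inertia) has dimensions [L^2 M].
m (mass) has dimensions [M].
r (radius) has dimensions [L].
omega (angular velocity) has dimensions [T^-1].

Left side: [M]
Right side: [L M T]

The two sides have different dimensions, so the equation is NOT dimensionally consistent.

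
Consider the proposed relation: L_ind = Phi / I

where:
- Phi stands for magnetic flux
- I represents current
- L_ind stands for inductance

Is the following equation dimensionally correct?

Yes

Phi (magnetic flux) has dimensions [I^-1 L^2 M T^-2].
I (current) has dimensions [I].
L_ind (inductance) has dimensions [I^-2 L^2 M T^-2].

Left side: [I^-2 L^2 M T^-2]
Right side: [I^-2 L^2 M T^-2]

Both sides have the same dimensions, so the equation is dimensionally consistent.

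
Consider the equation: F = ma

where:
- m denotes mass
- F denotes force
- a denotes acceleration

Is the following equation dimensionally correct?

Yes

m (mass) has dimensions [M].
F (force) has dimensions [L M T^-2].
a (acceleration) has dimensions [L T^-2].

Left side: [L M T^-2]
Right side: [L M T^-2]

Both sides have the same dimensions, so the equation is dimensionally consistent.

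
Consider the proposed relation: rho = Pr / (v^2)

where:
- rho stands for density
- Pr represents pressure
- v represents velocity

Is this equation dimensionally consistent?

Yes

rho (density) has dimensions [L^-3 M].
Pr (pressure) has dimensions [L^-1 M T^-2].
v (velocity) has dimensions [L T^-1].

Left side: [L^-3 M]
Right side: [L^-3 M]

Both sides have the same dimensions, so the equation is dimensionally consistent.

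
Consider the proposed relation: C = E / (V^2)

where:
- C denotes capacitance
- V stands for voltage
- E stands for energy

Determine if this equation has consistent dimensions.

Yes

C (capacitance) has dimensions [I^2 L^-2 M^-1 T^4].
V (voltage) has dimensions [I^-1 L^2 M T^-3].
E (energy) has dimensions [L^2 M T^-2].

Left side: [I^2 L^-2 M^-1 T^4]
Right side: [I^2 L^-2 M^-1 T^4]

Both sides have the same dimensions, so the equation is dimensionally consistent.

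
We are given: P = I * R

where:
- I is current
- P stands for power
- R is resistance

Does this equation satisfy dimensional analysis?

No

I (current) has dimensions [I].
P (power) has dimensions [L^2 M T^-3].
R (resistance) has dimensions [I^-2 L^2 M T^-3].

Left side: [L^2 M T^-3]
Right side: [I^-1 L^2 M T^-3]

The two sides have different dimensions, so the equation is NOT dimensionally consistent.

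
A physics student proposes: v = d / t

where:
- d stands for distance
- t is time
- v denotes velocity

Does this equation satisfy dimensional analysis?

Yes

d (distance) has dimensions [L].
t (time) has dimensions [T].
v (velocity) has dimensions [L T^-1].

Left side: [L T^-1]
Right side: [L T^-1]

Both sides have the same dimensions, so the equation is dimensionally consistent.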